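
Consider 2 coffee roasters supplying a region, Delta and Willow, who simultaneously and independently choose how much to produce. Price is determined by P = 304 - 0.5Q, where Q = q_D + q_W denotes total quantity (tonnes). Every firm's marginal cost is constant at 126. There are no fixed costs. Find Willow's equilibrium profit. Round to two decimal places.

7040.89

A representative firm's profit is π_i = q_i(304 - 0.5Q) - 126q_i.
First-order condition (treating rivals' output as given): 178 - q_i - (1/2)q_j = 0.
By symmetry each firm produces the same amount; substituting q_j = q_i yields q_i = 178/(3/2) = 356/3.
Price P = 304 - (1/2)·(712/3) = 556/3.
Willow's profit: (556/3 - 126)·(356/3) = 7040.8889.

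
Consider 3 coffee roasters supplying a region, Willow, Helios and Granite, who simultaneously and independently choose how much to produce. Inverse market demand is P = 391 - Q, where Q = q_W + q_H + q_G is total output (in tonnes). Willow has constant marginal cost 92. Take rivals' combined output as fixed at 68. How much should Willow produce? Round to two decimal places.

115.50

With rivals' combined output fixed at 68, Willow's profit is π_W = (391 - 68 - q_W)q_W - (92q_W) = (323 - q_W)q_W - (92q_W).
∂π_W/∂q_W = 231 - 2q_W = 0, so q_W = 231/2.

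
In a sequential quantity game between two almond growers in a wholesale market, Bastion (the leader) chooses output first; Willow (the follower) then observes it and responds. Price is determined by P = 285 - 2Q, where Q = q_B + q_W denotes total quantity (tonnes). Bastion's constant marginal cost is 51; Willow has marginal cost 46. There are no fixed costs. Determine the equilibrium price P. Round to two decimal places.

108.25

Solve by backward induction. Given q_B, the follower Willow maximises π_W = (285 - 2q_B - 2q_W)q_W - 46q_W.
Setting the follower's marginal profit to zero, 239 - 2q_B - 4q_W = 0, i.e. q_W = (239 - 2q_B)/4.
Bastion substitutes q_W(q_B) into its own profit: π_B = q_B(285 - 2q_B - (239 - 2q_B)/2) - 51q_B = (331/2 - q_B)q_B - 51q_B.
The leader's first-order condition 229/2 - 2q_B = 0 yields q_B = 229/4.
Then q_W = (239 - 2·(229/4))/4 = 249/8.
Total output Q = 707/8, so price P = 285 - 2·(707/8) = 433/4.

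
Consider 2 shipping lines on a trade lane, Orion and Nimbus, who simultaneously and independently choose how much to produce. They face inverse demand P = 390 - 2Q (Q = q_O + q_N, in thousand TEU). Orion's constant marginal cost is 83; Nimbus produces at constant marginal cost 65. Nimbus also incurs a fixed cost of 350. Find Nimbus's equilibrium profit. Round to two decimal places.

Orion's profit: π_O = (390 - 2Q)q_O - (83q_O). Setting ∂π_O/∂q_O = 0: 307 - 4q_O - 2(q_N) = 0.
Nimbus's profit: π_N = (390 - 2Q)q_N - (65q_N). Setting ∂π_N/∂q_N = 0: 325 - 4q_N - 2(q_O) = 0.
Best responses: q_O = (307 - 2q_N)/4, q_N = (325 - 2q_O)/4.
Solving the pair: q_O = 289/6, q_N = 343/6.
Price P = 390 - 2·(316/3) = 538/3.
Nimbus's profit: (538/3 - 65)·(343/6) - 350 = 6186.0556.

6186.06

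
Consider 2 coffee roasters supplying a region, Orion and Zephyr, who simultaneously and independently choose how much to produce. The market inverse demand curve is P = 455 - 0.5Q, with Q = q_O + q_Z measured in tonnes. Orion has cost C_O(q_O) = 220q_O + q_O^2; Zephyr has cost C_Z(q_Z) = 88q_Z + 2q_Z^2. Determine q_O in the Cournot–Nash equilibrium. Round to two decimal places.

Orion's profit: π_O = (455 - 0.5Q)q_O - (220q_O + q_O²). Setting ∂π_O/∂q_O = 0: 235 - 3q_O - (1/2)(q_Z) = 0.
Zephyr's profit: π_Z = (455 - 0.5Q)q_Z - (88q_Z + 2q_Z²). Setting ∂π_Z/∂q_Z = 0: 367 - 5q_Z - (1/2)(q_O) = 0.
Rearranging gives the reaction functions q_O = (235 - (1/2)q_Z)/3 and q_Z = (367 - (1/2)q_O)/5.
Substituting one into the other gives q_O = 67.2203 and q_Z = 66.6780.

67.22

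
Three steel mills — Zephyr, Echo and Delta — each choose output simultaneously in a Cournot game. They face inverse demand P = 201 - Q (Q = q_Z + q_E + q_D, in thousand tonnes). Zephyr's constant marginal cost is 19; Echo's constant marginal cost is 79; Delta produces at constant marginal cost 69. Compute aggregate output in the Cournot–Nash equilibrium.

Zephyr's profit: π_Z = (201 - Q)q_Z - (19q_Z). Setting ∂π_Z/∂q_Z = 0: 182 - 2q_Z - (q_E + q_D) = 0.
Echo's profit: π_E = (201 - Q)q_E - (79q_E). Setting ∂π_E/∂q_E = 0: 122 - 2q_E - (q_Z + q_D) = 0.
Delta's first-order condition: 132 - 2q_D - (q_Z + q_E) = 0.
Adding the 3 first-order conditions: 436 − 4Q = 0, so Q = 109.
Back-substituting: q_Z = (182 − 109) = 73, q_E = (122 − 109) = 13, q_D = (132 − 109) = 23.
Total output Q = 73 + 13 + 23 = 109.

109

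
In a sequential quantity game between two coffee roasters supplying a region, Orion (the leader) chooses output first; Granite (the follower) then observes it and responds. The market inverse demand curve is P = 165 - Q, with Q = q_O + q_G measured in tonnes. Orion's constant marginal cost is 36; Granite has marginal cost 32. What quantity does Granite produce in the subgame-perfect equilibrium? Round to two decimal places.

35.25

Solve by backward induction. Given q_O, the follower Granite maximises π_G = (165 - q_O - q_G)q_G - 32q_G.
Follower FOC: 133 - q_O - 2q_G = 0, so q_G(q_O) = (133 - q_O)/2.
The leader anticipates this reaction. Substituting into P = 165 - Q gives P = 197/2 - (1/2)q_O, so π_O = (197/2 - (1/2)q_O)q_O - 36q_O.
Leader FOC: 125/2 - q_O = 0, so q_O = 125/2.
Then q_G = (133 - 125/2)/2 = 141/4.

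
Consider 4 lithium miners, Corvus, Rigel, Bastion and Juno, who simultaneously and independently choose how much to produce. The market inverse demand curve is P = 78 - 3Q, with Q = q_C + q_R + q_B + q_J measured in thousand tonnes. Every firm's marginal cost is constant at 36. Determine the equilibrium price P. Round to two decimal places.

44.40

Each firm earns π_i = (78 - 3Q)q_i - 36q_i.
Setting ∂π_i/∂q_i = 0 with rivals' quantities fixed: 42 - 6q_i - 3·Σ_{j≠i} q_j = 0.
With identical firms every q_j equals q_i, so Σ_{j≠i} q_j = 3q_i and 42 = 15q_i, giving q_i = 14/5.
Total output Q = 56/5, so price P = 78 - 3·(56/5) = 222/5.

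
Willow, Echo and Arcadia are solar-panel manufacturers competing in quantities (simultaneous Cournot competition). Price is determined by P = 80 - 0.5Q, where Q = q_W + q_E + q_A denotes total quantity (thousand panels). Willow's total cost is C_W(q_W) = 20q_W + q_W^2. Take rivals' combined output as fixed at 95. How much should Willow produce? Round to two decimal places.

With rivals' combined output fixed at 95, Willow's profit is π_W = (80 - (1/2)·95 - (1/2)q_W)q_W - (20q_W + q_W²) = (65/2 - (1/2)q_W)q_W - (20q_W + q_W²).
∂π_W/∂q_W = 25/2 - 3q_W = 0, so q_W = 25/6.

4.17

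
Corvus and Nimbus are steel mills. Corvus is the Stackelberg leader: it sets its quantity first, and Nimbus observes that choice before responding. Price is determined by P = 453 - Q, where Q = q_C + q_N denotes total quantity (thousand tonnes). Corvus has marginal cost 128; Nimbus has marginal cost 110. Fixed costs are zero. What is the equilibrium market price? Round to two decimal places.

Solve by backward induction. Given q_C, the follower Nimbus maximises π_N = (453 - q_C - q_N)q_N - 110q_N.
∂π_N/∂q_N = 343 - q_C - 2q_N = 0 gives the reaction function q_N = (343 - q_C)/2.
The leader anticipates this reaction. Substituting into P = 453 - Q gives P = 563/2 - (1/2)q_C, so π_C = (563/2 - (1/2)q_C)q_C - 128q_C.
Maximising: ∂π_C/∂q_C = 307/2 - q_C = 0, giving q_C = 307/2.
Then q_N = (343 - 307/2)/2 = 379/4.
Total output Q = 993/4, so price P = 453 - 993/4 = 819/4.

204.75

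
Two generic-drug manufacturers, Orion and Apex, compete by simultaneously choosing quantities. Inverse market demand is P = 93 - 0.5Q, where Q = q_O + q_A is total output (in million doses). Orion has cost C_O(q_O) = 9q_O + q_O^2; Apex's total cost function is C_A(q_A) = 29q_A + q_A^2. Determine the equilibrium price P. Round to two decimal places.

71.86

Orion's profit: π_O = (93 - 0.5Q)q_O - (9q_O + q_O²). Setting ∂π_O/∂q_O = 0: 84 - 3q_O - (1/2)(q_A) = 0.
Apex's profit: π_A = (93 - 0.5Q)q_A - (29q_A + q_A²). Setting ∂π_A/∂q_A = 0: 64 - 3q_A - (1/2)(q_O) = 0.
Best responses: q_O = (84 - (1/2)q_A)/3, q_A = (64 - (1/2)q_O)/3.
Solving the pair: q_O = 176/7, q_A = 120/7.
Total output Q = 296/7, so price P = 93 - (1/2)·(296/7) = 503/7.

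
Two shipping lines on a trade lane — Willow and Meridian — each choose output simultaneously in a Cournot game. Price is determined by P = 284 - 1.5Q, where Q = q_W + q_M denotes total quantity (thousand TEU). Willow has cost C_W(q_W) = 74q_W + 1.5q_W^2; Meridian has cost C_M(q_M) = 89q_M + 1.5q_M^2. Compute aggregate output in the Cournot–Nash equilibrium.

54

Willow's profit: π_W = (284 - 1.5Q)q_W - (74q_W + (3/2)q_W²). Setting ∂π_W/∂q_W = 0: 210 - 6q_W - (3/2)(q_M) = 0.
Meridian's first-order condition: 195 - 6q_M - (3/2)(q_W) = 0.
Best responses: q_W = (210 - (3/2)q_M)/6, q_M = (195 - (3/2)q_W)/6.
Solving the pair: q_W = 86/3, q_M = 76/3.
Total output Q = 86/3 + 76/3 = 54.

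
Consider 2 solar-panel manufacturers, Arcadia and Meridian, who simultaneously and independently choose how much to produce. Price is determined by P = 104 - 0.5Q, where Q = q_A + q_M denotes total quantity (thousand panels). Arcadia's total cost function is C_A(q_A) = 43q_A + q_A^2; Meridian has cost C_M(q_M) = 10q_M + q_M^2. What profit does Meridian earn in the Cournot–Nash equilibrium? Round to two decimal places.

1239.23

Arcadia's profit: π_A = (104 - 0.5Q)q_A - (43q_A + q_A²). Setting ∂π_A/∂q_A = 0: 61 - 3q_A - (1/2)(q_M) = 0.
Meridian's first-order condition: 94 - 3q_M - (1/2)(q_A) = 0.
Rearranging gives the reaction functions q_A = (61 - (1/2)q_M)/3 and q_M = (94 - (1/2)q_A)/3.
Substituting one into the other gives q_A = 544/35 and q_M = 1006/35.
Price P = 104 - (1/2)·(310/7) = 573/7.
Meridian's profit: (573/7)·(1006/35) - 10·(1006/35) - (1006/35)² = 1239.2278.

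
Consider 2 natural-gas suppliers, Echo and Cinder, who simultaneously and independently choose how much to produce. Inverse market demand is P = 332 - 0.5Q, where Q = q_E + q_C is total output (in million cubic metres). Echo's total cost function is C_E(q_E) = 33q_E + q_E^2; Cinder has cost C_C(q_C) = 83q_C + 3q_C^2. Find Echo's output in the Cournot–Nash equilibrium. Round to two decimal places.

94.87

Echo's profit: π_E = (332 - 0.5Q)q_E - (33q_E + q_E²). Setting ∂π_E/∂q_E = 0: 299 - 3q_E - (1/2)(q_C) = 0.
Cinder's profit: π_C = (332 - 0.5Q)q_C - (83q_C + 3q_C²). Setting ∂π_C/∂q_C = 0: 249 - 7q_C - (1/2)(q_E) = 0.
Best responses: q_E = (299 - (1/2)q_C)/3, q_C = (249 - (1/2)q_E)/7.
Substituting one into the other gives q_E = 94.8675 and q_C = 28.7952.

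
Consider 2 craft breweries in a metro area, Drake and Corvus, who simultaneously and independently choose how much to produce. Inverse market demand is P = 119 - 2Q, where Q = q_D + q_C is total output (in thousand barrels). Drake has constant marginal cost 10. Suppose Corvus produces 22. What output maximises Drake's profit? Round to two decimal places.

16.25

With the rival's output fixed at 22, Drake's profit is π_D = (119 - 2·22 - 2q_D)q_D - (10q_D) = (75 - 2q_D)q_D - (10q_D).
∂π_D/∂q_D = 65 - 4q_D = 0, so q_D = 65/4.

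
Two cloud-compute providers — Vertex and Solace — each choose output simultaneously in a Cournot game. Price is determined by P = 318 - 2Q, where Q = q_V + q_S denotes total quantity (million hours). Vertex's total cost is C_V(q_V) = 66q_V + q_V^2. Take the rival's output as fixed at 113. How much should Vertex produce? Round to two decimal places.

4.33

With the rival's output fixed at 113, Vertex's profit is π_V = (318 - 2·113 - 2q_V)q_V - (66q_V + q_V²) = (92 - 2q_V)q_V - (66q_V + q_V²).
∂π_V/∂q_V = 26 - 6q_V = 0, so q_V = 13/3.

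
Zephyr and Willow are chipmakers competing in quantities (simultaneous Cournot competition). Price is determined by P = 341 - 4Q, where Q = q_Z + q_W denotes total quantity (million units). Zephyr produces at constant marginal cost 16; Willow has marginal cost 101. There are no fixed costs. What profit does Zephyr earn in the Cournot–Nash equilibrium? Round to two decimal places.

Zephyr's profit: π_Z = (341 - 4Q)q_Z - (16q_Z). Setting ∂π_Z/∂q_Z = 0: 325 - 8q_Z - 4(q_W) = 0.
Willow's first-order condition: 240 - 8q_W - 4(q_Z) = 0.
Rearranging gives the reaction functions q_Z = (325 - 4q_W)/8 and q_W = (240 - 4q_Z)/8.
Solving the pair: q_Z = 205/6, q_W = 155/12.
Price P = 341 - 4·(565/12) = 458/3.
Zephyr's profit: (458/3 - 16)·(205/6) = 4669.4444.

4669.44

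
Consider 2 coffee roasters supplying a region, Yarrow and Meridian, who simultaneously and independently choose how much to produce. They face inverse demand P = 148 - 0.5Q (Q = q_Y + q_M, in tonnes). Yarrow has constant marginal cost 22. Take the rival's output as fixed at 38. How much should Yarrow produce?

With the rival's output fixed at 38, Yarrow's profit is π_Y = (148 - (1/2)·38 - (1/2)q_Y)q_Y - (22q_Y) = (129 - (1/2)q_Y)q_Y - (22q_Y).
∂π_Y/∂q_Y = 107 - q_Y = 0, so q_Y = 107.

107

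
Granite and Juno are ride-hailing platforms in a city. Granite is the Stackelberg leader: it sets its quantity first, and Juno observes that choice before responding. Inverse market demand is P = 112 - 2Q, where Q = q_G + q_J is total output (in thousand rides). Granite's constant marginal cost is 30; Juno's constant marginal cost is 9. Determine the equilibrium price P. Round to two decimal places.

Solve by backward induction. Given q_G, the follower Juno maximises π_J = (112 - 2q_G - 2q_J)q_J - 9q_J.
Setting the follower's marginal profit to zero, 103 - 2q_G - 4q_J = 0, i.e. q_J = (103 - 2q_G)/4.
Granite substitutes q_J(q_G) into its own profit: π_G = q_G(112 - 2q_G - (103 - 2q_G)/2) - 30q_G = (121/2 - q_G)q_G - 30q_G.
The leader's first-order condition 61/2 - 2q_G = 0 yields q_G = 61/4.
Then q_J = (103 - 2·(61/4))/4 = 145/8.
Total output Q = 267/8, so price P = 112 - 2·(267/8) = 181/4.

45.25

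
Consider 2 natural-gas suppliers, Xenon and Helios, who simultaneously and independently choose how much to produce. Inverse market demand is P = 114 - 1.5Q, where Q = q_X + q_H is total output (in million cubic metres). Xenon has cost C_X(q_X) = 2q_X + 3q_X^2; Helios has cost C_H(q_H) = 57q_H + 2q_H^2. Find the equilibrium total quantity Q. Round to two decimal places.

Xenon's profit: π_X = (114 - 1.5Q)q_X - (2q_X + 3q_X²). Setting ∂π_X/∂q_X = 0: 112 - 9q_X - (3/2)(q_H) = 0.
Helios's first-order condition: 57 - 7q_H - (3/2)(q_X) = 0.
So q_X = (112 - (3/2)q_H)/9 and q_H = (57 - (3/2)q_X)/7.
Substituting one into the other gives q_X = 11.4979 and q_H = 460/81.
Total output Q = 11.4979 + 460/81 = 17.1770.

17.18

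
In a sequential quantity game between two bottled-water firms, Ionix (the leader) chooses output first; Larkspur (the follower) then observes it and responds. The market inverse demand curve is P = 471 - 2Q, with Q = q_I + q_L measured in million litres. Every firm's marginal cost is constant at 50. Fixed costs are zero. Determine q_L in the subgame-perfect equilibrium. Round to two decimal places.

52.63

The follower Larkspur best-responds to any q_I: π_L = (471 - 2Q)q_L - 50q_L.
Setting the follower's marginal profit to zero, 421 - 2q_I - 4q_L = 0, i.e. q_L = (421 - 2q_I)/4.
The leader anticipates this reaction. Substituting into P = 471 - 2Q gives P = 521/2 - q_I, so π_I = (521/2 - q_I)q_I - 50q_I.
Leader FOC: 421/2 - 2q_I = 0, so q_I = 421/4.
Then q_L = (421 - 2·(421/4))/4 = 421/8.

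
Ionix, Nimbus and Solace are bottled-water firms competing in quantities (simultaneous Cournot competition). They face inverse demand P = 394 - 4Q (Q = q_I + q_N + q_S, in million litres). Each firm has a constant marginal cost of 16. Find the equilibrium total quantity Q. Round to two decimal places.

70.88

Each firm earns π_i = (394 - 4Q)q_i - 16q_i.
Setting ∂π_i/∂q_i = 0 with rivals' quantities fixed: 378 - 8q_i - 4·Σ_{j≠i} q_j = 0.
With identical firms every q_j equals q_i, so Σ_{j≠i} q_j = 2q_i and 378 = 16q_i, giving q_i = 189/8.
Total output Q = 189/8 + 189/8 + 189/8 = 567/8.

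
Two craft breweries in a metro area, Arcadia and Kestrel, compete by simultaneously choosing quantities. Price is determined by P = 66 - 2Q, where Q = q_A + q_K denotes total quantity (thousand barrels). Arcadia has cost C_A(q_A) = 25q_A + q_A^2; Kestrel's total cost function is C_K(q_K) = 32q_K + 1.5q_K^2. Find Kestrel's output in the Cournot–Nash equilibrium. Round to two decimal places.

Arcadia's profit: π_A = (66 - 2Q)q_A - (25q_A + q_A²). Setting ∂π_A/∂q_A = 0: 41 - 6q_A - 2(q_K) = 0.
Kestrel's profit: π_K = (66 - 2Q)q_K - (32q_K + (3/2)q_K²). Setting ∂π_K/∂q_K = 0: 34 - 7q_K - 2(q_A) = 0.
Best responses: q_A = (41 - 2q_K)/6, q_K = (34 - 2q_A)/7.
Solving the pair: q_A = 219/38, q_K = 61/19.

3.21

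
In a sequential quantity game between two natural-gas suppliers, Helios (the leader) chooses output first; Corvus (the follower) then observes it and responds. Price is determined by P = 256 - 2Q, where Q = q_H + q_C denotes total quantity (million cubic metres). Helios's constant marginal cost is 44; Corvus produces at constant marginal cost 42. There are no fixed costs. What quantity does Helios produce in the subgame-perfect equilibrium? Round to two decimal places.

52.50

The follower Corvus best-responds to any q_H: π_C = (256 - 2Q)q_C - 42q_C.
Setting the follower's marginal profit to zero, 214 - 2q_H - 4q_C = 0, i.e. q_C = (214 - 2q_H)/4.
The leader anticipates this reaction. Substituting into P = 256 - 2Q gives P = 149 - q_H, so π_H = (149 - q_H)q_H - 44q_H.
Maximising: ∂π_H/∂q_H = 105 - 2q_H = 0, giving q_H = 105/2.
Then q_C = (214 - 2·(105/2))/4 = 109/4.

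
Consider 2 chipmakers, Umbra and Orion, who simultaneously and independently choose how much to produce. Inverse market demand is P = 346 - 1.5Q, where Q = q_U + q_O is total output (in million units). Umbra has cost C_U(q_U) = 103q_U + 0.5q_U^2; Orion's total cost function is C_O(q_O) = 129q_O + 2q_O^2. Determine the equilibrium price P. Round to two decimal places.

236.54

Umbra's profit: π_U = (346 - 1.5Q)q_U - (103q_U + (1/2)q_U²). Setting ∂π_U/∂q_U = 0: 243 - 4q_U - (3/2)(q_O) = 0.
Orion's first-order condition: 217 - 7q_O - (3/2)(q_U) = 0.
So q_U = (243 - (3/2)q_O)/4 and q_O = (217 - (3/2)q_U)/7.
Solving the pair: q_U = 53.4175, q_O = 19.5534.
Total output Q = 72.9709, so price P = 346 - (3/2)·72.9709 = 236.5437.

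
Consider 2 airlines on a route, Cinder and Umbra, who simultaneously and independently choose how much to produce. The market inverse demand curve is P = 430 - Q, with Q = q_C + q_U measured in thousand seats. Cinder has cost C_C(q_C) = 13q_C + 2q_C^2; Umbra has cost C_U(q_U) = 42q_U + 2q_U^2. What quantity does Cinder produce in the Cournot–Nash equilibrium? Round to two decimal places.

Cinder's profit: π_C = (430 - Q)q_C - (13q_C + 2q_C²). Setting ∂π_C/∂q_C = 0: 417 - 6q_C - (q_U) = 0.
Umbra's first-order condition: 388 - 6q_U - (q_C) = 0.
Rearranging gives the reaction functions q_C = (417 - q_U)/6 and q_U = (388 - q_C)/6.
Solving the pair: q_C = 302/5, q_U = 273/5.

60.40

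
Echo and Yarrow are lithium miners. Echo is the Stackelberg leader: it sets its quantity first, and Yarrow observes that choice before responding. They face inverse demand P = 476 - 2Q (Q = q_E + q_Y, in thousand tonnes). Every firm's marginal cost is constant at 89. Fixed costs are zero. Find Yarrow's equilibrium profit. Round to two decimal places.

4680.28

The follower Yarrow best-responds to any q_E: π_Y = (476 - 2Q)q_Y - 89q_Y.
Follower FOC: 387 - 2q_E - 4q_Y = 0, so q_Y(q_E) = (387 - 2q_E)/4.
The leader anticipates this reaction. Substituting into P = 476 - 2Q gives P = 565/2 - q_E, so π_E = (565/2 - q_E)q_E - 89q_E.
Leader FOC: 387/2 - 2q_E = 0, so q_E = 387/4.
Then q_Y = (387 - 2·(387/4))/4 = 387/8.
Price P = 476 - 2·(1161/8) = 743/4.
Yarrow's profit: (743/4 - 89)·(387/8) = 4680.2813.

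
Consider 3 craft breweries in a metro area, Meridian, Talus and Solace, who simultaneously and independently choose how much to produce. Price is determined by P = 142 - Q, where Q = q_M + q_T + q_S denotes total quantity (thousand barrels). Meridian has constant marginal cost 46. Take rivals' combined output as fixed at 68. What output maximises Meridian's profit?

With rivals' combined output fixed at 68, Meridian's profit is π_M = (142 - 68 - q_M)q_M - (46q_M) = (74 - q_M)q_M - (46q_M).
∂π_M/∂q_M = 28 - 2q_M = 0, so q_M = 14.

14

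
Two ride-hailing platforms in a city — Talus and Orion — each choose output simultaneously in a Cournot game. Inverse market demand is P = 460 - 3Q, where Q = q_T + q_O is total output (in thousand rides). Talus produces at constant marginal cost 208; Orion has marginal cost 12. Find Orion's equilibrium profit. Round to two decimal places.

Talus's profit: π_T = (460 - 3Q)q_T - (208q_T). Setting ∂π_T/∂q_T = 0: 252 - 6q_T - 3(q_O) = 0.
Orion's profit: π_O = (460 - 3Q)q_O - (12q_O). Setting ∂π_O/∂q_O = 0: 448 - 6q_O - 3(q_T) = 0.
Best responses: q_T = (252 - 3q_O)/6, q_O = (448 - 3q_T)/6.
Solving the pair: q_T = 56/9, q_O = 644/9.
Price P = 460 - 3·(700/9) = 680/3.
Orion's profit: (680/3 - 12)·(644/9) = 15360.5926.

15360.59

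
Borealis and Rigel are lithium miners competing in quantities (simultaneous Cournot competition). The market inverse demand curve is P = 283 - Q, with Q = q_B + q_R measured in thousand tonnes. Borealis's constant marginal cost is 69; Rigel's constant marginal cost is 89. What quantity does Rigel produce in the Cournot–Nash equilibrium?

58

Borealis's profit: π_B = (283 - Q)q_B - (69q_B). Setting ∂π_B/∂q_B = 0: 214 - 2q_B - (q_R) = 0.
Rigel's profit: π_R = (283 - Q)q_R - (89q_R). Setting ∂π_R/∂q_R = 0: 194 - 2q_R - (q_B) = 0.
Best responses: q_B = (214 - q_R)/2, q_R = (194 - q_B)/2.
Solving the pair: q_B = 78, q_R = 58.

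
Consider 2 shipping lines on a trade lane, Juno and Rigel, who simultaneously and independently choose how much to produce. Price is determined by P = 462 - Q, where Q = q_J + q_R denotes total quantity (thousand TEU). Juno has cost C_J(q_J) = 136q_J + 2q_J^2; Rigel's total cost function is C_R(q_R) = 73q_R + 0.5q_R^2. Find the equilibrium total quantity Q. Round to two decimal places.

152.76

Juno's profit: π_J = (462 - Q)q_J - (136q_J + 2q_J²). Setting ∂π_J/∂q_J = 0: 326 - 6q_J - (q_R) = 0.
Rigel's profit: π_R = (462 - Q)q_R - (73q_R + (1/2)q_R²). Setting ∂π_R/∂q_R = 0: 389 - 3q_R - (q_J) = 0.
Best responses: q_J = (326 - q_R)/6, q_R = (389 - q_J)/3.
Substituting one into the other gives q_J = 589/17 and q_R = 118.1176.
Total output Q = 589/17 + 118.1176 = 152.7647.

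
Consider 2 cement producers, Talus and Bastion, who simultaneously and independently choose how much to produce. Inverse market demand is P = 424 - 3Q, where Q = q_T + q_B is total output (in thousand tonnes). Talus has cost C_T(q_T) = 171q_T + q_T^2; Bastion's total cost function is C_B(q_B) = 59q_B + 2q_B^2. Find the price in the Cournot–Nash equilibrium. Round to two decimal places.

272.06

Talus's profit: π_T = (424 - 3Q)q_T - (171q_T + q_T²). Setting ∂π_T/∂q_T = 0: 253 - 8q_T - 3(q_B) = 0.
Bastion's profit: π_B = (424 - 3Q)q_B - (59q_B + 2q_B²). Setting ∂π_B/∂q_B = 0: 365 - 10q_B - 3(q_T) = 0.
Best responses: q_T = (253 - 3q_B)/8, q_B = (365 - 3q_T)/10.
Substituting one into the other gives q_T = 1435/71 and q_B = 30.4366.
Total output Q = 50.6479, so price P = 424 - 3·50.6479 = 272.0563.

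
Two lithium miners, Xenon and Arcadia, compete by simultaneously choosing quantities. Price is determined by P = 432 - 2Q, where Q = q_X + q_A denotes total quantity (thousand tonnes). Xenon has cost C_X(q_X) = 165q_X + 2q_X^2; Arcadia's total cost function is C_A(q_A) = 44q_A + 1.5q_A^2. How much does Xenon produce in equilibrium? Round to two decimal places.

21.02

Xenon's profit: π_X = (432 - 2Q)q_X - (165q_X + 2q_X²). Setting ∂π_X/∂q_X = 0: 267 - 8q_X - 2(q_A) = 0.
Arcadia's profit: π_A = (432 - 2Q)q_A - (44q_A + (3/2)q_A²). Setting ∂π_A/∂q_A = 0: 388 - 7q_A - 2(q_X) = 0.
So q_X = (267 - 2q_A)/8 and q_A = (388 - 2q_X)/7.
Substituting one into the other gives q_X = 1093/52 and q_A = 1285/26.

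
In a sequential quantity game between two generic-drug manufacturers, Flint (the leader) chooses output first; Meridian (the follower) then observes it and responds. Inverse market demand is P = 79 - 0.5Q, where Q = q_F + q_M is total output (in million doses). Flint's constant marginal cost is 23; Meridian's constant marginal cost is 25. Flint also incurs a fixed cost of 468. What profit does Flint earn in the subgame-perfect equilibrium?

Solve by backward induction. Given q_F, the follower Meridian maximises π_M = (79 - (1/2)q_F - (1/2)q_M)q_M - 25q_M.
Setting the follower's marginal profit to zero, 54 - (1/2)q_F - q_M = 0, i.e. q_M = (54 - (1/2)q_F).
The leader anticipates this reaction. Substituting into P = 79 - 0.5Q gives P = 52 - (1/4)q_F, so π_F = (52 - (1/4)q_F)q_F - 23q_F.
Leader FOC: 29 - (1/2)q_F = 0, so q_F = 58.
Then q_M = (54 - (1/2)·58) = 25.
Price P = 79 - (1/2)·83 = 75/2.
Flint's profit: (75/2 - 23)·58 - 468 = 373.

373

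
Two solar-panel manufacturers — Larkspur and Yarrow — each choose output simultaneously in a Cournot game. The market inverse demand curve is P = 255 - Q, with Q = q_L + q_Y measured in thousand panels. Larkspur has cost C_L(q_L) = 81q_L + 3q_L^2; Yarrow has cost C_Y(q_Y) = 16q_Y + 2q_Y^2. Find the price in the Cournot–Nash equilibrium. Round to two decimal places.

200.89

Larkspur's profit: π_L = (255 - Q)q_L - (81q_L + 3q_L²). Setting ∂π_L/∂q_L = 0: 174 - 8q_L - (q_Y) = 0.
Yarrow's profit: π_Y = (255 - Q)q_Y - (16q_Y + 2q_Y²). Setting ∂π_Y/∂q_Y = 0: 239 - 6q_Y - (q_L) = 0.
Rearranging gives the reaction functions q_L = (174 - q_Y)/8 and q_Y = (239 - q_L)/6.
Substituting one into the other gives q_L = 805/47 and q_Y = 1738/47.
Total output Q = 54.1064, so price P = 255 - 54.1064 = 200.8936.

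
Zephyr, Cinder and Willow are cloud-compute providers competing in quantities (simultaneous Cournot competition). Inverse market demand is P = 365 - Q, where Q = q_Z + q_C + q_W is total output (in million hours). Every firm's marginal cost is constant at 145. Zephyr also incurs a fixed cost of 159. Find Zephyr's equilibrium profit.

A representative firm's profit is π_i = q_i(365 - Q) - 145q_i.
Setting ∂π_i/∂q_i = 0 with rivals' quantities fixed: 220 - 2q_i - Σ_{j≠i} q_j = 0.
With identical firms every q_j equals q_i, so Σ_{j≠i} q_j = 2q_i and 220 = 4q_i, giving q_i = 55.
Price P = 365 - 165 = 200.
Zephyr's profit: (200 - 145)·55 - 159 = 2866.

2866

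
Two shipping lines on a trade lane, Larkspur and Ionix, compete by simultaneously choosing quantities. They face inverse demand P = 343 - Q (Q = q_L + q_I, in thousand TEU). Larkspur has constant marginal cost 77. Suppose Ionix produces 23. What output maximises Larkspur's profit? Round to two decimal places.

121.50

With the rival's output fixed at 23, Larkspur's profit is π_L = (343 - 23 - q_L)q_L - (77q_L) = (320 - q_L)q_L - (77q_L).
∂π_L/∂q_L = 243 - 2q_L = 0, so q_L = 243/2.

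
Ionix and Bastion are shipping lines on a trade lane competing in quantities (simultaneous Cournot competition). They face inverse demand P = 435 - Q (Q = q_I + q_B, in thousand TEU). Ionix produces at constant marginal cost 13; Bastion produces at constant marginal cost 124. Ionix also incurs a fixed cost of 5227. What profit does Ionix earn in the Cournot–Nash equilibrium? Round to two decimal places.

26338.44

Ionix's profit: π_I = (435 - Q)q_I - (13q_I). Setting ∂π_I/∂q_I = 0: 422 - 2q_I - (q_B) = 0.
Bastion's profit: π_B = (435 - Q)q_B - (124q_B). Setting ∂π_B/∂q_B = 0: 311 - 2q_B - (q_I) = 0.
So q_I = (422 - q_B)/2 and q_B = (311 - q_I)/2.
Substituting one into the other gives q_I = 533/3 and q_B = 200/3.
Price P = 435 - 733/3 = 572/3.
Ionix's profit: (572/3 - 13)·(533/3) - 5227 = 26338.4444.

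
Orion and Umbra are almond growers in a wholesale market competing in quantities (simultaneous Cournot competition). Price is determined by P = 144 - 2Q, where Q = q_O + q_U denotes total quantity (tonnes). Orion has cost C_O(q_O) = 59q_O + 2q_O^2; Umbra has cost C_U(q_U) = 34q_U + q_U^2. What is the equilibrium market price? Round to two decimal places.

98.55

Orion's profit: π_O = (144 - 2Q)q_O - (59q_O + 2q_O²). Setting ∂π_O/∂q_O = 0: 85 - 8q_O - 2(q_U) = 0.
Umbra's profit: π_U = (144 - 2Q)q_U - (34q_U + q_U²). Setting ∂π_U/∂q_U = 0: 110 - 6q_U - 2(q_O) = 0.
Best responses: q_O = (85 - 2q_U)/8, q_U = (110 - 2q_O)/6.
Substituting one into the other gives q_O = 145/22 and q_U = 355/22.
Total output Q = 250/11, so price P = 144 - 2·(250/11) = 1084/11.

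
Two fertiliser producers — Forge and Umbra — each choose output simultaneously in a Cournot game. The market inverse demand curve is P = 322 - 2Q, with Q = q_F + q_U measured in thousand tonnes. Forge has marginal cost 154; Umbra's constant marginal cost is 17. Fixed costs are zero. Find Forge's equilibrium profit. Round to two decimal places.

Forge's profit: π_F = (322 - 2Q)q_F - (154q_F). Setting ∂π_F/∂q_F = 0: 168 - 4q_F - 2(q_U) = 0.
Umbra's profit: π_U = (322 - 2Q)q_U - (17q_U). Setting ∂π_U/∂q_U = 0: 305 - 4q_U - 2(q_F) = 0.
So q_F = (168 - 2q_U)/4 and q_U = (305 - 2q_F)/4.
Solving the pair: q_F = 31/6, q_U = 221/3.
Price P = 322 - 2·(473/6) = 493/3.
Forge's profit: (493/3 - 154)·(31/6) = 961/18.

53.39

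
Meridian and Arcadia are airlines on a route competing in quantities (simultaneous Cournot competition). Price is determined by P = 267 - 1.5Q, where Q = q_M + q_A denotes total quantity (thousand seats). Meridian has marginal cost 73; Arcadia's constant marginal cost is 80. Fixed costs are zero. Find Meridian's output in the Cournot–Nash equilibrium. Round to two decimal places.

44.67

Meridian's profit: π_M = (267 - 1.5Q)q_M - (73q_M). Setting ∂π_M/∂q_M = 0: 194 - 3q_M - (3/2)(q_A) = 0.
Arcadia's profit: π_A = (267 - 1.5Q)q_A - (80q_A). Setting ∂π_A/∂q_A = 0: 187 - 3q_A - (3/2)(q_M) = 0.
Rearranging gives the reaction functions q_M = (194 - (3/2)q_A)/3 and q_A = (187 - (3/2)q_M)/3.
Solving the pair: q_M = 134/3, q_A = 40.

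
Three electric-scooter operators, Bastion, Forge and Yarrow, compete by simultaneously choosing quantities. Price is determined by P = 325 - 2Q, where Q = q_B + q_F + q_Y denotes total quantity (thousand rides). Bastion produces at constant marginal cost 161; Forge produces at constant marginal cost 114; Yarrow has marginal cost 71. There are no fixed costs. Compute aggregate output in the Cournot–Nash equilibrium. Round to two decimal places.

Bastion's profit: π_B = (325 - 2Q)q_B - (161q_B). Setting ∂π_B/∂q_B = 0: 164 - 4q_B - 2(q_F + q_Y) = 0.
Forge's profit: π_F = (325 - 2Q)q_F - (114q_F). Setting ∂π_F/∂q_F = 0: 211 - 4q_F - 2(q_B + q_Y) = 0.
Yarrow's first-order condition: 254 - 4q_Y - 2(q_B + q_F) = 0.
Adding the 3 conditions: 629 − 4Q − 4Q = 0, i.e. Q = 629/8.
Back-substituting: q_B = (164 − 629/4)/2 = 27/8, q_F = (211 − 629/4)/2 = 215/8, q_Y = (254 − 629/4)/2 = 387/8.
Total output Q = 27/8 + 215/8 + 387/8 = 629/8.

78.63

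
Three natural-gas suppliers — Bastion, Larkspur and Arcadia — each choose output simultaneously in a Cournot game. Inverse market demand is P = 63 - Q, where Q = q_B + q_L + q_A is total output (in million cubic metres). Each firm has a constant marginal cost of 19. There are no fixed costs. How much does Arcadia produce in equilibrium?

11

Each firm earns π_i = (63 - Q)q_i - 19q_i.
First-order condition (treating rivals' output as given): 44 - 2q_i - Σ_{j≠i} q_j = 0.
With identical firms every q_j equals q_i, so Σ_{j≠i} q_j = 2q_i and 44 = 4q_i, giving q_i = 11.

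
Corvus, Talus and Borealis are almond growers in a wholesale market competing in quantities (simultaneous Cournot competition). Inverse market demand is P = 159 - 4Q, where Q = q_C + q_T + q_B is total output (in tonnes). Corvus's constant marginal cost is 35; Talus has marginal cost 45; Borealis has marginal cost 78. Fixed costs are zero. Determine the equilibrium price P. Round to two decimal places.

79.25

Corvus's profit: π_C = (159 - 4Q)q_C - (35q_C). Setting ∂π_C/∂q_C = 0: 124 - 8q_C - 4(q_T + q_B) = 0.
Talus's first-order condition: 114 - 8q_T - 4(q_C + q_B) = 0.
Borealis's first-order condition: 81 - 8q_B - 4(q_C + q_T) = 0.
Summing all 3 equations gives 319 − 16Q = 0, hence Q = 319/16.
Back-substituting: q_C = (124 − 319/4)/4 = 177/16, q_T = (114 − 319/4)/4 = 137/16, q_B = (81 − 319/4)/4 = 5/16.
Total output Q = 319/16, so price P = 159 - 4·(319/16) = 317/4.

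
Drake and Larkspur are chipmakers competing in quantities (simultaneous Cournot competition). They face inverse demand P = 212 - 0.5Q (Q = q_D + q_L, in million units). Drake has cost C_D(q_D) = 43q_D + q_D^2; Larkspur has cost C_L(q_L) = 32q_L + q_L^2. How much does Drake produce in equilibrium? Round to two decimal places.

Drake's profit: π_D = (212 - 0.5Q)q_D - (43q_D + q_D²). Setting ∂π_D/∂q_D = 0: 169 - 3q_D - (1/2)(q_L) = 0.
Larkspur's profit: π_L = (212 - 0.5Q)q_L - (32q_L + q_L²). Setting ∂π_L/∂q_L = 0: 180 - 3q_L - (1/2)(q_D) = 0.
So q_D = (169 - (1/2)q_L)/3 and q_L = (180 - (1/2)q_D)/3.
Substituting one into the other gives q_D = 1668/35 and q_L = 1822/35.

47.66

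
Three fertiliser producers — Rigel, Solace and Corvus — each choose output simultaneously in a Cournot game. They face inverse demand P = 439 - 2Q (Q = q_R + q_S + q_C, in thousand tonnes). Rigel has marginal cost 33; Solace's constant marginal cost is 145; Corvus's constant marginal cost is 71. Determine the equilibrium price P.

172

Rigel's profit: π_R = (439 - 2Q)q_R - (33q_R). Setting ∂π_R/∂q_R = 0: 406 - 4q_R - 2(q_S + q_C) = 0.
Solace's profit: π_S = (439 - 2Q)q_S - (145q_S). Setting ∂π_S/∂q_S = 0: 294 - 4q_S - 2(q_R + q_C) = 0.
Corvus's first-order condition: 368 - 4q_C - 2(q_R + q_S) = 0.
Adding the 3 first-order conditions: 1068 − 8Q = 0, so Q = 267/2.
Back-substituting: q_R = (406 − 267)/2 = 139/2, q_S = (294 − 267)/2 = 27/2, q_C = (368 − 267)/2 = 101/2.
Total output Q = 267/2, so price P = 439 - 2·(267/2) = 172.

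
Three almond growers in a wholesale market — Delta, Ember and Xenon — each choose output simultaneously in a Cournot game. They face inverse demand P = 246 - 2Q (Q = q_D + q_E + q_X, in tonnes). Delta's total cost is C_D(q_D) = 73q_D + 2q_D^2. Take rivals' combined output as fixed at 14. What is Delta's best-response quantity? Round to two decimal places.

18.13

With rivals' combined output fixed at 14, Delta's profit is π_D = (246 - 2·14 - 2q_D)q_D - (73q_D + 2q_D²) = (218 - 2q_D)q_D - (73q_D + 2q_D²).
∂π_D/∂q_D = 145 - 8q_D = 0, so q_D = 145/8.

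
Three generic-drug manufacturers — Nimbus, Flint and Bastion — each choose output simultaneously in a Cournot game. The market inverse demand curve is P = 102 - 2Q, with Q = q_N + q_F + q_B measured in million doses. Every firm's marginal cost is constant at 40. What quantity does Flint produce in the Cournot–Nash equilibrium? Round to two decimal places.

7.75

Each firm earns π_i = (102 - 2Q)q_i - 40q_i.
First-order condition (treating rivals' output as given): 62 - 4q_i - 2·Σ_{j≠i} q_j = 0.
By symmetry each firm produces the same amount; substituting Σ_{j≠i} q_j = 2q_i yields q_i = 62/8 = 31/4.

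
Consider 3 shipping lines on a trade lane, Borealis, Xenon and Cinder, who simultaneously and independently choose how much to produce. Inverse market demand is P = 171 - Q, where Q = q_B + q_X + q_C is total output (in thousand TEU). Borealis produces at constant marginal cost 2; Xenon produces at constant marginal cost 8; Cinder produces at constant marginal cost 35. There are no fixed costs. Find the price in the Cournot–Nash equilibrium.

54

Borealis's profit: π_B = (171 - Q)q_B - (2q_B). Setting ∂π_B/∂q_B = 0: 169 - 2q_B - (q_X + q_C) = 0.
Xenon's profit: π_X = (171 - Q)q_X - (8q_X). Setting ∂π_X/∂q_X = 0: 163 - 2q_X - (q_B + q_C) = 0.
Cinder's profit: π_C = (171 - Q)q_C - (35q_C). Setting ∂π_C/∂q_C = 0: 136 - 2q_C - (q_B + q_X) = 0.
Adding the 3 conditions: 468 − 2Q − 2Q = 0, i.e. Q = 117.
Back-substituting: q_B = (169 − 117) = 52, q_X = (163 − 117) = 46, q_C = (136 − 117) = 19.
Total output Q = 117, so price P = 171 - 117 = 54.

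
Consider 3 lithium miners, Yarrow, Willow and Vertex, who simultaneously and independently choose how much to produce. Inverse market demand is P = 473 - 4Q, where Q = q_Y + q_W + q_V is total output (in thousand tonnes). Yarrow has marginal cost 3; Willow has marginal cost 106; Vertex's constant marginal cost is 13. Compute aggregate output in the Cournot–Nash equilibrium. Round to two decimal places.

81.06

Yarrow's profit: π_Y = (473 - 4Q)q_Y - (3q_Y). Setting ∂π_Y/∂q_Y = 0: 470 - 8q_Y - 4(q_W + q_V) = 0.
Willow's first-order condition: 367 - 8q_W - 4(q_Y + q_V) = 0.
Vertex's profit: π_V = (473 - 4Q)q_V - (13q_V). Setting ∂π_V/∂q_V = 0: 460 - 8q_V - 4(q_Y + q_W) = 0.
Summing all 3 equations gives 1297 − 16Q = 0, hence Q = 1297/16.
Back-substituting: q_Y = (470 − 1297/4)/4 = 583/16, q_W = (367 − 1297/4)/4 = 171/16, q_V = (460 − 1297/4)/4 = 543/16.
Total output Q = 583/16 + 171/16 + 543/16 = 1297/16.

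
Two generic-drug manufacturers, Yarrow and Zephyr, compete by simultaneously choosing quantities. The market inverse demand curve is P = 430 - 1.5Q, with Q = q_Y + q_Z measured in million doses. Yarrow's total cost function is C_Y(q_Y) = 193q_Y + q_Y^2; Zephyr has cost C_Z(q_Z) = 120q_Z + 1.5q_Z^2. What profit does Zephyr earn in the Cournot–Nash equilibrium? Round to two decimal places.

Yarrow's profit: π_Y = (430 - 1.5Q)q_Y - (193q_Y + q_Y²). Setting ∂π_Y/∂q_Y = 0: 237 - 5q_Y - (3/2)(q_Z) = 0.
Zephyr's first-order condition: 310 - 6q_Z - (3/2)(q_Y) = 0.
So q_Y = (237 - (3/2)q_Z)/5 and q_Z = (310 - (3/2)q_Y)/6.
Solving the pair: q_Y = 1276/37, q_Z = 43.0450.
Price P = 430 - (3/2)·77.5315 = 313.7027.
Zephyr's profit: 313.7027·43.0450 - 120·43.0450 - (3/2)·43.0450² = 5558.6277.

5558.63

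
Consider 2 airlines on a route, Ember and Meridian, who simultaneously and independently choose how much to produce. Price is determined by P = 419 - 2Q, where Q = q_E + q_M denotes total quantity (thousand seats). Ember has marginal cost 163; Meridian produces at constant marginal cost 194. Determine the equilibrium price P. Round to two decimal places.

258.67

Ember's profit: π_E = (419 - 2Q)q_E - (163q_E). Setting ∂π_E/∂q_E = 0: 256 - 4q_E - 2(q_M) = 0.
Meridian's first-order condition: 225 - 4q_M - 2(q_E) = 0.
Rearranging gives the reaction functions q_E = (256 - 2q_M)/4 and q_M = (225 - 2q_E)/4.
Solving the pair: q_E = 287/6, q_M = 97/3.
Total output Q = 481/6, so price P = 419 - 2·(481/6) = 776/3.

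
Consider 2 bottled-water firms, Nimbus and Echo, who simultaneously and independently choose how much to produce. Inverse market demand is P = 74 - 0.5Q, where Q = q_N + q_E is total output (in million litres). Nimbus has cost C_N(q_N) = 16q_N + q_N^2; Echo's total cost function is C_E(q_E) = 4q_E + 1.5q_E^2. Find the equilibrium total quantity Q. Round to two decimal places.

Nimbus's profit: π_N = (74 - 0.5Q)q_N - (16q_N + q_N²). Setting ∂π_N/∂q_N = 0: 58 - 3q_N - (1/2)(q_E) = 0.
Echo's profit: π_E = (74 - 0.5Q)q_E - (4q_E + (3/2)q_E²). Setting ∂π_E/∂q_E = 0: 70 - 4q_E - (1/2)(q_N) = 0.
So q_N = (58 - (1/2)q_E)/3 and q_E = (70 - (1/2)q_N)/4.
Substituting one into the other gives q_N = 788/47 and q_E = 724/47.
Total output Q = 788/47 + 724/47 = 1512/47.

32.17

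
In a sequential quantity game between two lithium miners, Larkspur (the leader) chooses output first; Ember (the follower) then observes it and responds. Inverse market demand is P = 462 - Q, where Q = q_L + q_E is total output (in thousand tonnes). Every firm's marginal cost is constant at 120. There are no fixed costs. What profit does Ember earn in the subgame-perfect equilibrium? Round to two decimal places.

7310.25

Solve by backward induction. Given q_L, the follower Ember maximises π_E = (462 - q_L - q_E)q_E - 120q_E.
Follower FOC: 342 - q_L - 2q_E = 0, so q_E(q_L) = (342 - q_L)/2.
Larkspur substitutes q_E(q_L) into its own profit: π_L = q_L(462 - q_L - (342 - q_L)/2) - 120q_L = (291 - (1/2)q_L)q_L - 120q_L.
The leader's first-order condition 171 - q_L = 0 yields q_L = 171.
Then q_E = (342 - 171)/2 = 171/2.
Price P = 462 - 513/2 = 411/2.
Ember's profit: (411/2 - 120)·(171/2) = 7310.2500.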